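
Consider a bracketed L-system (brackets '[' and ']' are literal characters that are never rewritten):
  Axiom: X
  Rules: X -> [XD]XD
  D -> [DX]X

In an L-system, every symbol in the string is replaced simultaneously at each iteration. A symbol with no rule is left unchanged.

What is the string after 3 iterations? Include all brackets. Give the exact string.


Answer: [[[XD]XD[DX]X][XD]XD[DX]X[[DX]X[XD]XD][XD]XD][[XD]XD[DX]X][XD]XD[DX]X[[DX]X[XD]XD][XD]XD

Derivation:
Step 0: X
Step 1: [XD]XD
Step 2: [[XD]XD[DX]X][XD]XD[DX]X
Step 3: [[[XD]XD[DX]X][XD]XD[DX]X[[DX]X[XD]XD][XD]XD][[XD]XD[DX]X][XD]XD[DX]X[[DX]X[XD]XD][XD]XD


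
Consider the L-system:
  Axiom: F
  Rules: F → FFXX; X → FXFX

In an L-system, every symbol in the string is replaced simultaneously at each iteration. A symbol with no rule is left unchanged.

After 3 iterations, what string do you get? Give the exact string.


Step 0: F
Step 1: FFXX
Step 2: FFXXFFXXFXFXFXFX
Step 3: FFXXFFXXFXFXFXFXFFXXFFXXFXFXFXFXFFXXFXFXFFXXFXFXFFXXFXFXFFXXFXFX

Answer: FFXXFFXXFXFXFXFXFFXXFFXXFXFXFXFXFFXXFXFXFFXXFXFXFFXXFXFXFFXXFXFX


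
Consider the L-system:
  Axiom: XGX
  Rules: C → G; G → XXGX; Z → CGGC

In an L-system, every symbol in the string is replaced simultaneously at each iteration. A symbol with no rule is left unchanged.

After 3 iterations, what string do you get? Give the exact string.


Step 0: XGX
Step 1: XXXGXX
Step 2: XXXXXGXXX
Step 3: XXXXXXXGXXXX

Answer: XXXXXXXGXXXX


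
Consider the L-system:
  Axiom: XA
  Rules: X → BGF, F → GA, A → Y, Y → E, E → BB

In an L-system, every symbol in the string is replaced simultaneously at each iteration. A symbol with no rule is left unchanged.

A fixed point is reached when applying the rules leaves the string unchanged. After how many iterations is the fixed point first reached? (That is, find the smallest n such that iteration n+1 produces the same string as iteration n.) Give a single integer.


Answer: 5

Derivation:
Step 0: XA
Step 1: BGFY
Step 2: BGGAE
Step 3: BGGYBB
Step 4: BGGEBB
Step 5: BGGBBBB
Step 6: BGGBBBB  (unchanged — fixed point at step 5)


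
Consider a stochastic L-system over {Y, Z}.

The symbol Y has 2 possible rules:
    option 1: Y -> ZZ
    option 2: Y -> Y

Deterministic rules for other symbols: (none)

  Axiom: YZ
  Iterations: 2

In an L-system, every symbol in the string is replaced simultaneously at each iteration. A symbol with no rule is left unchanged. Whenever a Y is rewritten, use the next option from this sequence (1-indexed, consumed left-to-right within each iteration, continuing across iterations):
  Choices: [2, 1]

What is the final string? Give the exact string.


Answer: ZZZ

Derivation:
Step 0: YZ
Step 1: YZ  (used choices [2])
Step 2: ZZZ  (used choices [1])


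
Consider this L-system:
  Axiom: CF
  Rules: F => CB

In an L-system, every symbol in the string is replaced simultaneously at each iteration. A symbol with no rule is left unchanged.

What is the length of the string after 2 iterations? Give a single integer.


Answer: 3

Derivation:
Step 0: length = 2
Step 1: length = 3
Step 2: length = 3


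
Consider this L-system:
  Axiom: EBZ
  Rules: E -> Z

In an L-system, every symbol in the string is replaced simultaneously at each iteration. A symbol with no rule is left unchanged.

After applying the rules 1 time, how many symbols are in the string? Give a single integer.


Answer: 3

Derivation:
Step 0: length = 3
Step 1: length = 3


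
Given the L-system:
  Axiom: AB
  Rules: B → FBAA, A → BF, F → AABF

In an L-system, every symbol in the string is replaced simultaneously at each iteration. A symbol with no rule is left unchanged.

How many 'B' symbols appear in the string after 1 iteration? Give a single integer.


Step 0: AB  (1 'B')
Step 1: BFFBAA  (2 'B')

Answer: 2


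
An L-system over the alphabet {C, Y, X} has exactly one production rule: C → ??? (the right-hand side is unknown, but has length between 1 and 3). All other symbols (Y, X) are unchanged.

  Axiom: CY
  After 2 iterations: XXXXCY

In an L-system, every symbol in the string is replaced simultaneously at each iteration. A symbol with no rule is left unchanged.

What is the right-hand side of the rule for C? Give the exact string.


Answer: XXC

Derivation:
Trying C → XXC:
  Step 0: CY
  Step 1: XXCY
  Step 2: XXXXCY
Matches the given result.


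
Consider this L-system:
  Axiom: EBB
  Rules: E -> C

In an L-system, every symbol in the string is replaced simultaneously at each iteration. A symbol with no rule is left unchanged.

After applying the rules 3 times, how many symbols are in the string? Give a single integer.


Answer: 3

Derivation:
Step 0: length = 3
Step 1: length = 3
Step 2: length = 3
Step 3: length = 3


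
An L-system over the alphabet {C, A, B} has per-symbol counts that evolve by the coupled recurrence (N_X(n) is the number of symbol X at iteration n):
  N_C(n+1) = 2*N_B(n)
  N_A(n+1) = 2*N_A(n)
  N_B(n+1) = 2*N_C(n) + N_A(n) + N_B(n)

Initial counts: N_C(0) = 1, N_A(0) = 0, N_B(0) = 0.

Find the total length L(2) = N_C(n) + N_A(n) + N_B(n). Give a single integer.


Answer: 6

Derivation:
Step 0: N_C=1, N_A=0, N_B=0, L=1
Step 1: N_C=0, N_A=0, N_B=2, L=2
Step 2: N_C=4, N_A=0, N_B=2, L=6


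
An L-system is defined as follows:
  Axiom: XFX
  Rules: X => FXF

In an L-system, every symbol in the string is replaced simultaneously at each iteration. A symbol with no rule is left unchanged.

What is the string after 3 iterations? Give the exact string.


Answer: FFFXFFFFFFFXFFF

Derivation:
Step 0: XFX
Step 1: FXFFFXF
Step 2: FFXFFFFFXFF
Step 3: FFFXFFFFFFFXFFF


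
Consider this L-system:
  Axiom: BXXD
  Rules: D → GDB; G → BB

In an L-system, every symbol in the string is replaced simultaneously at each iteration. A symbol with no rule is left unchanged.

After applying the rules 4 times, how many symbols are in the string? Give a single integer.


Step 0: length = 4
Step 1: length = 6
Step 2: length = 9
Step 3: length = 12
Step 4: length = 15

Answer: 15


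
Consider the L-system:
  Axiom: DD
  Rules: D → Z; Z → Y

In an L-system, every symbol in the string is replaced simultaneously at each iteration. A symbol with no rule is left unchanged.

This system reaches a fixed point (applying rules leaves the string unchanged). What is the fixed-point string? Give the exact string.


Answer: YY

Derivation:
Step 0: DD
Step 1: ZZ
Step 2: YY
Step 3: YY  (unchanged — fixed point at step 2)


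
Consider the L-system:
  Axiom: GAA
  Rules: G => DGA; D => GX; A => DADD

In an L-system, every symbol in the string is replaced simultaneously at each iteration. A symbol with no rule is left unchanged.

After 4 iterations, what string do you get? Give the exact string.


Step 0: GAA
Step 1: DGADADDDADD
Step 2: GXDGADADDGXDADDGXGXGXDADDGXGX
Step 3: DGAXGXDGADADDGXDADDGXGXDGAXGXDADDGXGXDGAXDGAXDGAXGXDADDGXGXDGAXDGAX
Step 4: GXDGADADDXDGAXGXDGADADDGXDADDGXGXDGAXGXDADDGXGXDGAXDGAXGXDGADADDXDGAXGXDADDGXGXDGAXDGAXGXDGADADDXGXDGADADDXGXDGADADDXDGAXGXDADDGXGXDGAXDGAXGXDGADADDXGXDGADADDX

Answer: GXDGADADDXDGAXGXDGADADDGXDADDGXGXDGAXGXDADDGXGXDGAXDGAXGXDGADADDXDGAXGXDADDGXGXDGAXDGAXGXDGADADDXGXDGADADDXGXDGADADDXDGAXGXDADDGXGXDGAXDGAXGXDGADADDXGXDGADADDX


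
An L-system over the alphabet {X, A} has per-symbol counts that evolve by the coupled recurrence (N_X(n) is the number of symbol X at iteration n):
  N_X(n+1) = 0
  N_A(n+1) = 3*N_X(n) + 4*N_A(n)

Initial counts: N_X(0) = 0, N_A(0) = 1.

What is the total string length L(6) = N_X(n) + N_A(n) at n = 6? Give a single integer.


Step 0: N_X=0, N_A=1, L=1
Step 1: N_X=0, N_A=4, L=4
Step 2: N_X=0, N_A=16, L=16
Step 3: N_X=0, N_A=64, L=64
Step 4: N_X=0, N_A=256, L=256
Step 5: N_X=0, N_A=1024, L=1024
Step 6: N_X=0, N_A=4096, L=4096

Answer: 4096


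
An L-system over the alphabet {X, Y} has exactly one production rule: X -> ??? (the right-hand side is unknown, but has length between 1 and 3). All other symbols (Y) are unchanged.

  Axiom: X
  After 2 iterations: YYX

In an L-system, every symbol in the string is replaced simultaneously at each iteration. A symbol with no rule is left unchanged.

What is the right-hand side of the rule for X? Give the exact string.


Trying X -> YX:
  Step 0: X
  Step 1: YX
  Step 2: YYX
Matches the given result.

Answer: YX


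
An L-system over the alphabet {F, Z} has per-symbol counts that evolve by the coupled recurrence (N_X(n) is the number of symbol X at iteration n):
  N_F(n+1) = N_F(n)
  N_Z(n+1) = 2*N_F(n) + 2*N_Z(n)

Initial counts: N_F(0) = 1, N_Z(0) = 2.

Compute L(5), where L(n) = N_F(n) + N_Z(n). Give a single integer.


Step 0: N_F=1, N_Z=2, L=3
Step 1: N_F=1, N_Z=6, L=7
Step 2: N_F=1, N_Z=14, L=15
Step 3: N_F=1, N_Z=30, L=31
Step 4: N_F=1, N_Z=62, L=63
Step 5: N_F=1, N_Z=126, L=127

Answer: 127


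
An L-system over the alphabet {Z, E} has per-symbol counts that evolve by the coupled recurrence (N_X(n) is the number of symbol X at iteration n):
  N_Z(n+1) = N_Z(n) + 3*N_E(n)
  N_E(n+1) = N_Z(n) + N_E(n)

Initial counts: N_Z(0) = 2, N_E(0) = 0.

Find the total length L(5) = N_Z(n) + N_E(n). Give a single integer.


Step 0: N_Z=2, N_E=0, L=2
Step 1: N_Z=2, N_E=2, L=4
Step 2: N_Z=8, N_E=4, L=12
Step 3: N_Z=20, N_E=12, L=32
Step 4: N_Z=56, N_E=32, L=88
Step 5: N_Z=152, N_E=88, L=240

Answer: 240


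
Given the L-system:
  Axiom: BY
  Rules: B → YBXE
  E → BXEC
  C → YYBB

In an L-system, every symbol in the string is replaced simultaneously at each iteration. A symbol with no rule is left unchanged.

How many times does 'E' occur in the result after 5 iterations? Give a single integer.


Answer: 24

Derivation:
Step 0: BY  (0 'E')
Step 1: YBXEY  (1 'E')
Step 2: YYBXEXBXECY  (2 'E')
Step 3: YYYBXEXBXECXYBXEXBXECYYBBY  (4 'E')
Step 4: YYYYBXEXBXECXYBXEXBXECYYBBXYYBXEXBXECXYBXEXBXECYYBBYYYBXEYBXEY  (10 'E')
Step 5: YYYYYBXEXBXECXYBXEXBXECYYBBXYYBXEXBXECXYBXEXBXECYYBBYYYBXEYBXEXYYYBXEXBXECXYBXEXBXECYYBBXYYBXEXBXECXYBXEXBXECYYBBYYYBXEYBXEYYYYBXEXBXECYYBXEXBXECY  (24 'E')


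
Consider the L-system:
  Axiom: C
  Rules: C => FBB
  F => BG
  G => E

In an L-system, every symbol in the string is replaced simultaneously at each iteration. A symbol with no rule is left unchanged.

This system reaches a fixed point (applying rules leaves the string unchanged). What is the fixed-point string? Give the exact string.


Step 0: C
Step 1: FBB
Step 2: BGBB
Step 3: BEBB
Step 4: BEBB  (unchanged — fixed point at step 3)

Answer: BEBB


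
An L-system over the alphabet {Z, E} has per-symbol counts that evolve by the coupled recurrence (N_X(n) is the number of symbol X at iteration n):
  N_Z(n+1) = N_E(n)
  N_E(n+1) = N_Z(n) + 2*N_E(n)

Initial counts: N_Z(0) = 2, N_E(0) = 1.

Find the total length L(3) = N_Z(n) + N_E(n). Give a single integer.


Step 0: N_Z=2, N_E=1, L=3
Step 1: N_Z=1, N_E=4, L=5
Step 2: N_Z=4, N_E=9, L=13
Step 3: N_Z=9, N_E=22, L=31

Answer: 31


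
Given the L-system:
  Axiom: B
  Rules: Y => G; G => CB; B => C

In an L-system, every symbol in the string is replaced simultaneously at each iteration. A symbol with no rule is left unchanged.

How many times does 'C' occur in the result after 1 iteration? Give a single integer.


Step 0: B  (0 'C')
Step 1: C  (1 'C')

Answer: 1


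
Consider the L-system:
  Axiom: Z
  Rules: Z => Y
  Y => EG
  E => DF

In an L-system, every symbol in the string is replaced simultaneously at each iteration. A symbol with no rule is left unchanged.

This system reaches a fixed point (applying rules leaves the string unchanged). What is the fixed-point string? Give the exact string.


Answer: DFG

Derivation:
Step 0: Z
Step 1: Y
Step 2: EG
Step 3: DFG
Step 4: DFG  (unchanged — fixed point at step 3)


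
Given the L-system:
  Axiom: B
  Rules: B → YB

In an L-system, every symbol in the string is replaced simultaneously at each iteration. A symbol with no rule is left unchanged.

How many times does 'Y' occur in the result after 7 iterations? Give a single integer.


Step 0: B  (0 'Y')
Step 1: YB  (1 'Y')
Step 2: YYB  (2 'Y')
Step 3: YYYB  (3 'Y')
Step 4: YYYYB  (4 'Y')
Step 5: YYYYYB  (5 'Y')
Step 6: YYYYYYB  (6 'Y')
Step 7: YYYYYYYB  (7 'Y')

Answer: 7


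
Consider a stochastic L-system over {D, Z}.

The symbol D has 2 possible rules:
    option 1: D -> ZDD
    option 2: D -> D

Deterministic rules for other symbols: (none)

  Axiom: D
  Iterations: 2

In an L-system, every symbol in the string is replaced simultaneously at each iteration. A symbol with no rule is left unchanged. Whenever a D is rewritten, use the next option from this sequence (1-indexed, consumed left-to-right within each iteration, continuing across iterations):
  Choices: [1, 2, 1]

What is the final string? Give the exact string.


Answer: ZDZDD

Derivation:
Step 0: D
Step 1: ZDD  (used choices [1])
Step 2: ZDZDD  (used choices [2, 1])


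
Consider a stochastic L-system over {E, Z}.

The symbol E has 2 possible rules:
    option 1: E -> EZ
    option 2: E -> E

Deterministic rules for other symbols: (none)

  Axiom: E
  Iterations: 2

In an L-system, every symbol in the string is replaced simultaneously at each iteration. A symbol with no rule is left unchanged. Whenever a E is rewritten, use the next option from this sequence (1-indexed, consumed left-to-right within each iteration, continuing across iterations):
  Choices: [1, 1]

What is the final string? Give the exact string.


Answer: EZZ

Derivation:
Step 0: E
Step 1: EZ  (used choices [1])
Step 2: EZZ  (used choices [1])


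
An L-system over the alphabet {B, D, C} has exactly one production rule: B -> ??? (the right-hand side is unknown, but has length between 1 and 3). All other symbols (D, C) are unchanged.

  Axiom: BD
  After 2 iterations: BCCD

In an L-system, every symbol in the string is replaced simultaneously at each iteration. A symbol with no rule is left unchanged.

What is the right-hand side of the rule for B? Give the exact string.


Answer: BC

Derivation:
Trying B -> BC:
  Step 0: BD
  Step 1: BCD
  Step 2: BCCD
Matches the given result.


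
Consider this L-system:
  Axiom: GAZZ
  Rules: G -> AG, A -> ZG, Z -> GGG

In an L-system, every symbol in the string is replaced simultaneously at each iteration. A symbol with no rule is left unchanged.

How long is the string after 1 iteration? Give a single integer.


Step 0: length = 4
Step 1: length = 10

Answer: 10


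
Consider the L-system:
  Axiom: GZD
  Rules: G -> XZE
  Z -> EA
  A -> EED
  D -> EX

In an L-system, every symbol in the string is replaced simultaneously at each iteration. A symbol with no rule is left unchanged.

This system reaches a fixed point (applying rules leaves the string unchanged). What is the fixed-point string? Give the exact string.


Step 0: GZD
Step 1: XZEEAEX
Step 2: XEAEEEEDEX
Step 3: XEEEDEEEEEXEX
Step 4: XEEEEXEEEEEXEX
Step 5: XEEEEXEEEEEXEX  (unchanged — fixed point at step 4)

Answer: XEEEEXEEEEEXEX


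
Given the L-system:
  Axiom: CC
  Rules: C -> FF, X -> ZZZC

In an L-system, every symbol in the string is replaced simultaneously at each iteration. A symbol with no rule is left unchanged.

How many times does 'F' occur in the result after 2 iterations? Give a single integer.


Step 0: CC  (0 'F')
Step 1: FFFF  (4 'F')
Step 2: FFFF  (4 'F')

Answer: 4


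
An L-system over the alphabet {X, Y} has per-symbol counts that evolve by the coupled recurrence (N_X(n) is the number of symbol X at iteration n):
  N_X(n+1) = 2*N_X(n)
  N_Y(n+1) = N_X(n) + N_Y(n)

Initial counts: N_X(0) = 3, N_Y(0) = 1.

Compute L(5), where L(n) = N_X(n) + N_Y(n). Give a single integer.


Step 0: N_X=3, N_Y=1, L=4
Step 1: N_X=6, N_Y=4, L=10
Step 2: N_X=12, N_Y=10, L=22
Step 3: N_X=24, N_Y=22, L=46
Step 4: N_X=48, N_Y=46, L=94
Step 5: N_X=96, N_Y=94, L=190

Answer: 190


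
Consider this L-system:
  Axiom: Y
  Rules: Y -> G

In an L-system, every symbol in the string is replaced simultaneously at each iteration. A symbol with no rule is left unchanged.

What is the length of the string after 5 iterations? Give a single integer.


Answer: 1

Derivation:
Step 0: length = 1
Step 1: length = 1
Step 2: length = 1
Step 3: length = 1
Step 4: length = 1
Step 5: length = 1


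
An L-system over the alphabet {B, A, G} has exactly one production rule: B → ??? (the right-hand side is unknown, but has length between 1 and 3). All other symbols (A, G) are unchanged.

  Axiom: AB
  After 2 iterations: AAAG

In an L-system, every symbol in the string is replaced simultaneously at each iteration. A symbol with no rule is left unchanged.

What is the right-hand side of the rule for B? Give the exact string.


Answer: AAG

Derivation:
Trying B → AAG:
  Step 0: AB
  Step 1: AAAG
  Step 2: AAAG
Matches the given result.


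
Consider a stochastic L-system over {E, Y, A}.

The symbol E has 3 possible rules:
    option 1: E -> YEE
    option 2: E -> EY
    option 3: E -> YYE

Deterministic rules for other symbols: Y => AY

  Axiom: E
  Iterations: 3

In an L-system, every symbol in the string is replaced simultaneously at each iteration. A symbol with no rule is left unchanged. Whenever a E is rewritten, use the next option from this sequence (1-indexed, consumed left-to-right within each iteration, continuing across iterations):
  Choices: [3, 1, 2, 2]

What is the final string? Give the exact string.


Step 0: E
Step 1: YYE  (used choices [3])
Step 2: AYAYYEE  (used choices [1])
Step 3: AAYAAYAYEYEY  (used choices [2, 2])

Answer: AAYAAYAYEYEY


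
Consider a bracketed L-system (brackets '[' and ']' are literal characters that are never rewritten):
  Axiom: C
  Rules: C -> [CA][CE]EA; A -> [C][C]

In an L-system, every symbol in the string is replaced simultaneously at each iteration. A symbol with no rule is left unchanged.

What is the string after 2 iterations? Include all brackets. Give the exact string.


Step 0: C
Step 1: [CA][CE]EA
Step 2: [[CA][CE]EA[C][C]][[CA][CE]EAE]E[C][C]

Answer: [[CA][CE]EA[C][C]][[CA][CE]EAE]E[C][C]


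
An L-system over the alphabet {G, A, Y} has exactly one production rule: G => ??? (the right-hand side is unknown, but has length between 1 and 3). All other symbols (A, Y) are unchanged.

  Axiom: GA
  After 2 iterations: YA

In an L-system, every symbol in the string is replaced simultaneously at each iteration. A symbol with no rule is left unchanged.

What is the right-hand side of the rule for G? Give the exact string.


Trying G => Y:
  Step 0: GA
  Step 1: YA
  Step 2: YA
Matches the given result.

Answer: Y


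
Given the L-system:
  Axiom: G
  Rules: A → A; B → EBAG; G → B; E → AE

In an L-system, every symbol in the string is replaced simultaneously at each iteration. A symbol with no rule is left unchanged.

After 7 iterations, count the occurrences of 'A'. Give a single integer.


Answer: 46

Derivation:
Step 0: G  (0 'A')
Step 1: B  (0 'A')
Step 2: EBAG  (1 'A')
Step 3: AEEBAGAB  (3 'A')
Step 4: AAEAEEBAGABAEBAG  (7 'A')
Step 5: AAAEAAEAEEBAGABAEBAGAAEEBAGAB  (14 'A')
Step 6: AAAAEAAAEAAEAEEBAGABAEBAGAAEEBAGABAAAEAEEBAGABAEBAG  (26 'A')
Step 7: AAAAAEAAAAEAAAEAAEAEEBAGABAEBAGAAEEBAGABAAAEAEEBAGABAEBAGAAAAEAAEAEEBAGABAEBAGAAEEBAGAB  (46 'A')


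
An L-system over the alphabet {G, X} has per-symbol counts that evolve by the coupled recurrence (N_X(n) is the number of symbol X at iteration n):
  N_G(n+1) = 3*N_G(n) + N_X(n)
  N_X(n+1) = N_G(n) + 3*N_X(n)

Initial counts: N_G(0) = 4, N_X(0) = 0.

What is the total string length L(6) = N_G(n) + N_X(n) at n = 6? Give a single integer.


Step 0: N_G=4, N_X=0, L=4
Step 1: N_G=12, N_X=4, L=16
Step 2: N_G=40, N_X=24, L=64
Step 3: N_G=144, N_X=112, L=256
Step 4: N_G=544, N_X=480, L=1024
Step 5: N_G=2112, N_X=1984, L=4096
Step 6: N_G=8320, N_X=8064, L=16384

Answer: 16384


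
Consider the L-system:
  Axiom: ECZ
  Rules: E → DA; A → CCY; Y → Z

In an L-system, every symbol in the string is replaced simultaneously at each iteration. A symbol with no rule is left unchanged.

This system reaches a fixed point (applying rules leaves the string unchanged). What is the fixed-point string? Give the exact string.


Step 0: ECZ
Step 1: DACZ
Step 2: DCCYCZ
Step 3: DCCZCZ
Step 4: DCCZCZ  (unchanged — fixed point at step 3)

Answer: DCCZCZ


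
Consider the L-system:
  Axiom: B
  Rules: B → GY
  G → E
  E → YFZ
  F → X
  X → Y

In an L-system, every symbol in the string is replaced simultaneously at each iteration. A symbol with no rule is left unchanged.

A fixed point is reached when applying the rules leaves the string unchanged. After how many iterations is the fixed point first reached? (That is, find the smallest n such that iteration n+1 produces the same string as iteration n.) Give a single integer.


Step 0: B
Step 1: GY
Step 2: EY
Step 3: YFZY
Step 4: YXZY
Step 5: YYZY
Step 6: YYZY  (unchanged — fixed point at step 5)

Answer: 5


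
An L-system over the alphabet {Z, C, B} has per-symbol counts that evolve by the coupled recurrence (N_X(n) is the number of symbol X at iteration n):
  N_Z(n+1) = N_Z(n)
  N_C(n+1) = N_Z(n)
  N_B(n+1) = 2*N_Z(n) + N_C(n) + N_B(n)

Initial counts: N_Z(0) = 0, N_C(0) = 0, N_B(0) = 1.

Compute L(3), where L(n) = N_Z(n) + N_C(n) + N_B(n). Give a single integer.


Step 0: N_Z=0, N_C=0, N_B=1, L=1
Step 1: N_Z=0, N_C=0, N_B=1, L=1
Step 2: N_Z=0, N_C=0, N_B=1, L=1
Step 3: N_Z=0, N_C=0, N_B=1, L=1

Answer: 1


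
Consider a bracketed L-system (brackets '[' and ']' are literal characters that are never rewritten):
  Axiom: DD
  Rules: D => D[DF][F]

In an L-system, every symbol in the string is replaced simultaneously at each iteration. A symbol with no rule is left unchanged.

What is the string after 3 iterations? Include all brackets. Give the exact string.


Answer: D[DF][F][D[DF][F]F][F][D[DF][F][D[DF][F]F][F]F][F]D[DF][F][D[DF][F]F][F][D[DF][F][D[DF][F]F][F]F][F]

Derivation:
Step 0: DD
Step 1: D[DF][F]D[DF][F]
Step 2: D[DF][F][D[DF][F]F][F]D[DF][F][D[DF][F]F][F]
Step 3: D[DF][F][D[DF][F]F][F][D[DF][F][D[DF][F]F][F]F][F]D[DF][F][D[DF][F]F][F][D[DF][F][D[DF][F]F][F]F][F]


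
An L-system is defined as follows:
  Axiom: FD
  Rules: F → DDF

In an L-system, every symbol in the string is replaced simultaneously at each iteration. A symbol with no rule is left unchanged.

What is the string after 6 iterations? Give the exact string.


Answer: DDDDDDDDDDDDFD

Derivation:
Step 0: FD
Step 1: DDFD
Step 2: DDDDFD
Step 3: DDDDDDFD
Step 4: DDDDDDDDFD
Step 5: DDDDDDDDDDFD
Step 6: DDDDDDDDDDDDFD


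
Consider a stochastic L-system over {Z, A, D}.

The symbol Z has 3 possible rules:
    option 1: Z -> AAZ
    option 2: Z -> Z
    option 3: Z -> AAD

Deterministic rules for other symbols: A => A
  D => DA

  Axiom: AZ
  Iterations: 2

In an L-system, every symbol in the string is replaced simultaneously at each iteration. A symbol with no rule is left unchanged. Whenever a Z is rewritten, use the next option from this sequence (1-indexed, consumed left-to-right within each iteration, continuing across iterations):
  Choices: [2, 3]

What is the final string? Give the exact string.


Answer: AAAD

Derivation:
Step 0: AZ
Step 1: AZ  (used choices [2])
Step 2: AAAD  (used choices [3])


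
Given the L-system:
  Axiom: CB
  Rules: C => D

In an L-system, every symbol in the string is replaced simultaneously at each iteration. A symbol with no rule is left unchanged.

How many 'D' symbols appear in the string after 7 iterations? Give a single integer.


Answer: 1

Derivation:
Step 0: CB  (0 'D')
Step 1: DB  (1 'D')
Step 2: DB  (1 'D')
Step 3: DB  (1 'D')
Step 4: DB  (1 'D')
Step 5: DB  (1 'D')
Step 6: DB  (1 'D')
Step 7: DB  (1 'D')


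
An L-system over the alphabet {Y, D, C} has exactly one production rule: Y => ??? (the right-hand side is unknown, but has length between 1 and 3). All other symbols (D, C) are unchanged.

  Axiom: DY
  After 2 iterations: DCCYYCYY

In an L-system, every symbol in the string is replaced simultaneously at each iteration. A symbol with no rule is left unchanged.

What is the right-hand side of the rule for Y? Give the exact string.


Answer: CYY

Derivation:
Trying Y => CYY:
  Step 0: DY
  Step 1: DCYY
  Step 2: DCCYYCYY
Matches the given result.


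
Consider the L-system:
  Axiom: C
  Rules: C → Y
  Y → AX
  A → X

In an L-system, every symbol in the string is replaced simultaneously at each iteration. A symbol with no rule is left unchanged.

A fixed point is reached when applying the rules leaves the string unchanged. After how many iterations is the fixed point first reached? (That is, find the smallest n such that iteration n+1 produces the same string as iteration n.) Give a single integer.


Answer: 3

Derivation:
Step 0: C
Step 1: Y
Step 2: AX
Step 3: XX
Step 4: XX  (unchanged — fixed point at step 3)


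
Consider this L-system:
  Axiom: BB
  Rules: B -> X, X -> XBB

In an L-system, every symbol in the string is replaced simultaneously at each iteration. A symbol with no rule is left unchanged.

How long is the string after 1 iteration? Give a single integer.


Answer: 2

Derivation:
Step 0: length = 2
Step 1: length = 2


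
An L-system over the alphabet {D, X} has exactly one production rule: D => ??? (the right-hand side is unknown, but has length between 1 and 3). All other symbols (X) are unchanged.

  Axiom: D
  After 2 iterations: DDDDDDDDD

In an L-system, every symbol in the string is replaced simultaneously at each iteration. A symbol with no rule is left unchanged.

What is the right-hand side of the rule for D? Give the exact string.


Answer: DDD

Derivation:
Trying D => DDD:
  Step 0: D
  Step 1: DDD
  Step 2: DDDDDDDDD
Matches the given result.


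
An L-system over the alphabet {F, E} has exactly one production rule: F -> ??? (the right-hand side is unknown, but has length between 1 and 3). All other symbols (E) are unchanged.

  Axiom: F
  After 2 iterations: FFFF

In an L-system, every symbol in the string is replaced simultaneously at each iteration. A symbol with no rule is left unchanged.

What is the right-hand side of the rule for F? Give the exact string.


Answer: FF

Derivation:
Trying F -> FF:
  Step 0: F
  Step 1: FF
  Step 2: FFFF
Matches the given result.


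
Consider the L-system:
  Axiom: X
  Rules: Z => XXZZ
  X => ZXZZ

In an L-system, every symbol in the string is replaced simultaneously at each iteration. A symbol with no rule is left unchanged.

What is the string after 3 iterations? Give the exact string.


Answer: ZXZZZXZZXXZZXXZZXXZZZXZZXXZZXXZZZXZZZXZZXXZZXXZZZXZZZXZZXXZZXXZZ

Derivation:
Step 0: X
Step 1: ZXZZ
Step 2: XXZZZXZZXXZZXXZZ
Step 3: ZXZZZXZZXXZZXXZZXXZZZXZZXXZZXXZZZXZZZXZZXXZZXXZZZXZZZXZZXXZZXXZZ


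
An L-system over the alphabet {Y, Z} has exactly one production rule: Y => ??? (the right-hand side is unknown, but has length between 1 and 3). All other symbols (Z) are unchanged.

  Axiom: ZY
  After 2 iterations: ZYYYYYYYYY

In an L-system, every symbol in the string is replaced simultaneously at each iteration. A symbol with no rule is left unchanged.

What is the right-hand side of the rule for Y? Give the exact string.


Trying Y => YYY:
  Step 0: ZY
  Step 1: ZYYY
  Step 2: ZYYYYYYYYY
Matches the given result.

Answer: YYY


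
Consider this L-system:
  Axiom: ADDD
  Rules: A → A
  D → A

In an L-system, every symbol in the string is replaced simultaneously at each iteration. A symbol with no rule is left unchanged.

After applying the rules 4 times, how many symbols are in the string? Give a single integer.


Answer: 4

Derivation:
Step 0: length = 4
Step 1: length = 4
Step 2: length = 4
Step 3: length = 4
Step 4: length = 4


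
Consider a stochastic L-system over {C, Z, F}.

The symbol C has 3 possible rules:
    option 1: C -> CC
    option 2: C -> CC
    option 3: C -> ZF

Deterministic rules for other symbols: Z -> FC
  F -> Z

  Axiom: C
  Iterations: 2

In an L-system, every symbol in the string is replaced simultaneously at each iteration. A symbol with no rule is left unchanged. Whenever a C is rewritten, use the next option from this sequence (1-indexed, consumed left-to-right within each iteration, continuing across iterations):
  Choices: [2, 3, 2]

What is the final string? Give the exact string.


Answer: ZFCC

Derivation:
Step 0: C
Step 1: CC  (used choices [2])
Step 2: ZFCC  (used choices [3, 2])


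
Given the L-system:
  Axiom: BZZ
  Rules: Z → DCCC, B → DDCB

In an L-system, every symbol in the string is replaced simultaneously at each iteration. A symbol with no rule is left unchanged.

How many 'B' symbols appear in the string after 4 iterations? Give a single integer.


Step 0: BZZ  (1 'B')
Step 1: DDCBDCCCDCCC  (1 'B')
Step 2: DDCDDCBDCCCDCCC  (1 'B')
Step 3: DDCDDCDDCBDCCCDCCC  (1 'B')
Step 4: DDCDDCDDCDDCBDCCCDCCC  (1 'B')

Answer: 1


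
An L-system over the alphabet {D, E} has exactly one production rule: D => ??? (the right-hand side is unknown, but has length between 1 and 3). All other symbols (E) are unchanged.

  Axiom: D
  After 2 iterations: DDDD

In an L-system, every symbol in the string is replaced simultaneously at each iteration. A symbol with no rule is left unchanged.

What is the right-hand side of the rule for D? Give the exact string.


Answer: DD

Derivation:
Trying D => DD:
  Step 0: D
  Step 1: DD
  Step 2: DDDD
Matches the given result.


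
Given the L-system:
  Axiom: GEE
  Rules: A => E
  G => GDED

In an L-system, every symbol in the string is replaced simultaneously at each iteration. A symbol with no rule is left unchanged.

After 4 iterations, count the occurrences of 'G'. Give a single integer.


Answer: 1

Derivation:
Step 0: GEE  (1 'G')
Step 1: GDEDEE  (1 'G')
Step 2: GDEDDEDEE  (1 'G')
Step 3: GDEDDEDDEDEE  (1 'G')
Step 4: GDEDDEDDEDDEDEE  (1 'G')


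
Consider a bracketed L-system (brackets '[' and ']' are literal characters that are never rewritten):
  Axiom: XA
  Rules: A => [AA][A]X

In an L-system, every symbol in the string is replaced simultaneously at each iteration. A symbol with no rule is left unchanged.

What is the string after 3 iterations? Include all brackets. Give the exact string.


Step 0: XA
Step 1: X[AA][A]X
Step 2: X[[AA][A]X[AA][A]X][[AA][A]X]X
Step 3: X[[[AA][A]X[AA][A]X][[AA][A]X]X[[AA][A]X[AA][A]X][[AA][A]X]X][[[AA][A]X[AA][A]X][[AA][A]X]X]X

Answer: X[[[AA][A]X[AA][A]X][[AA][A]X]X[[AA][A]X[AA][A]X][[AA][A]X]X][[[AA][A]X[AA][A]X][[AA][A]X]X]X


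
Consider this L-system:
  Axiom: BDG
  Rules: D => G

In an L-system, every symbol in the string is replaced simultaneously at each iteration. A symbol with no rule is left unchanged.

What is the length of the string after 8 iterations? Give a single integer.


Step 0: length = 3
Step 1: length = 3
Step 2: length = 3
Step 3: length = 3
Step 4: length = 3
Step 5: length = 3
Step 6: length = 3
Step 7: length = 3
Step 8: length = 3

Answer: 3


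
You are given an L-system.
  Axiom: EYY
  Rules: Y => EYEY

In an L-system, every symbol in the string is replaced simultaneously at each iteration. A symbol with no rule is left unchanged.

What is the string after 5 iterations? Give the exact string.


Step 0: EYY
Step 1: EEYEYEYEY
Step 2: EEEYEYEEYEYEEYEYEEYEY
Step 3: EEEEYEYEEYEYEEEYEYEEYEYEEEYEYEEYEYEEEYEYEEYEY
Step 4: EEEEEYEYEEYEYEEEYEYEEYEYEEEEYEYEEYEYEEEYEYEEYEYEEEEYEYEEYEYEEEYEYEEYEYEEEEYEYEEYEYEEEYEYEEYEY
Step 5: EEEEEEYEYEEYEYEEEYEYEEYEYEEEEYEYEEYEYEEEYEYEEYEYEEEEEYEYEEYEYEEEYEYEEYEYEEEEYEYEEYEYEEEYEYEEYEYEEEEEYEYEEYEYEEEYEYEEYEYEEEEYEYEEYEYEEEYEYEEYEYEEEEEYEYEEYEYEEEYEYEEYEYEEEEYEYEEYEYEEEYEYEEYEY

Answer: EEEEEEYEYEEYEYEEEYEYEEYEYEEEEYEYEEYEYEEEYEYEEYEYEEEEEYEYEEYEYEEEYEYEEYEYEEEEYEYEEYEYEEEYEYEEYEYEEEEEYEYEEYEYEEEYEYEEYEYEEEEYEYEEYEYEEEYEYEEYEYEEEEEYEYEEYEYEEEYEYEEYEYEEEEYEYEEYEYEEEYEYEEYEY


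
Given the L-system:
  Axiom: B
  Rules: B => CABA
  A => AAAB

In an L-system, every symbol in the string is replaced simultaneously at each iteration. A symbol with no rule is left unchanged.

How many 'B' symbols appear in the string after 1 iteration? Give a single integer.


Step 0: B  (1 'B')
Step 1: CABA  (1 'B')

Answer: 1


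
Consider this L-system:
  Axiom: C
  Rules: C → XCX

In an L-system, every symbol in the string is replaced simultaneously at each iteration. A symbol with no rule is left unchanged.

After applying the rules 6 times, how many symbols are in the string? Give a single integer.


Step 0: length = 1
Step 1: length = 3
Step 2: length = 5
Step 3: length = 7
Step 4: length = 9
Step 5: length = 11
Step 6: length = 13

Answer: 13


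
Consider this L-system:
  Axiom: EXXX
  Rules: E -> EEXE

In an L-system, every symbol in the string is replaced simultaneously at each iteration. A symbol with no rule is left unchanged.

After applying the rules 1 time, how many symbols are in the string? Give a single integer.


Step 0: length = 4
Step 1: length = 7

Answer: 7


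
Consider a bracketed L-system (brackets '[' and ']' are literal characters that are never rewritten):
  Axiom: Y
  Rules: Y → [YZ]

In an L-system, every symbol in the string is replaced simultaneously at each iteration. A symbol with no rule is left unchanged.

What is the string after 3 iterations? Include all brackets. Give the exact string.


Step 0: Y
Step 1: [YZ]
Step 2: [[YZ]Z]
Step 3: [[[YZ]Z]Z]

Answer: [[[YZ]Z]Z]


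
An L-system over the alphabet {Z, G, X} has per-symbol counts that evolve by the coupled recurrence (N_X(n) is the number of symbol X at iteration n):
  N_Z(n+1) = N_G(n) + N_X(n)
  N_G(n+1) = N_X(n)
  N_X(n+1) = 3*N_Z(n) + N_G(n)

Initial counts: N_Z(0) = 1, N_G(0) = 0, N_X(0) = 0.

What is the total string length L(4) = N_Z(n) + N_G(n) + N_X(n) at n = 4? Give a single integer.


Answer: 33

Derivation:
Step 0: N_Z=1, N_G=0, N_X=0, L=1
Step 1: N_Z=0, N_G=0, N_X=3, L=3
Step 2: N_Z=3, N_G=3, N_X=0, L=6
Step 3: N_Z=3, N_G=0, N_X=12, L=15
Step 4: N_Z=12, N_G=12, N_X=9, L=33


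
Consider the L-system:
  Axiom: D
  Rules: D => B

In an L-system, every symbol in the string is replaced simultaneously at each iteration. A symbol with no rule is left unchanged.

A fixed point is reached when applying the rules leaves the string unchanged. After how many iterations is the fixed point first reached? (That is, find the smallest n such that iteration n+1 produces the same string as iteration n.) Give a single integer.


Step 0: D
Step 1: B
Step 2: B  (unchanged — fixed point at step 1)

Answer: 1


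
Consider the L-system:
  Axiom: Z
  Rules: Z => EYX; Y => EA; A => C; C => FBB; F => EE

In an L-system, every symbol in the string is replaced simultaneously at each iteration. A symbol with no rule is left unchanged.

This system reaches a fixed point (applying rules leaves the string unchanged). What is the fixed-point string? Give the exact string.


Step 0: Z
Step 1: EYX
Step 2: EEAX
Step 3: EECX
Step 4: EEFBBX
Step 5: EEEEBBX
Step 6: EEEEBBX  (unchanged — fixed point at step 5)

Answer: EEEEBBX


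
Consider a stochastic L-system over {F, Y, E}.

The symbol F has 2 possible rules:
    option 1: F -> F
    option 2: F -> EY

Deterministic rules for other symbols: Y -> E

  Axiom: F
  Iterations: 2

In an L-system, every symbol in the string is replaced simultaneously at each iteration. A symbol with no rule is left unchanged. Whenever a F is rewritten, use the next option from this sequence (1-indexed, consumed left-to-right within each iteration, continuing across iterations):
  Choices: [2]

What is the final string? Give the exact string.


Answer: EE

Derivation:
Step 0: F
Step 1: EY  (used choices [2])
Step 2: EE  (used choices [])


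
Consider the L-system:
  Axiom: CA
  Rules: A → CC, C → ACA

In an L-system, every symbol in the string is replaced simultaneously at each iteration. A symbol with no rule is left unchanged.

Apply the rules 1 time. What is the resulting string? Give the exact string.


Step 0: CA
Step 1: ACACC

Answer: ACACC


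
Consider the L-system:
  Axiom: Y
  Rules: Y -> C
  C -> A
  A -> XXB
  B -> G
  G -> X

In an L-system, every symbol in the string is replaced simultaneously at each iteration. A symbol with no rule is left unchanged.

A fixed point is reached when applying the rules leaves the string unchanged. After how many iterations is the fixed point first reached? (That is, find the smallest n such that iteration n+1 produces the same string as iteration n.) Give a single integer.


Answer: 5

Derivation:
Step 0: Y
Step 1: C
Step 2: A
Step 3: XXB
Step 4: XXG
Step 5: XXX
Step 6: XXX  (unchanged — fixed point at step 5)


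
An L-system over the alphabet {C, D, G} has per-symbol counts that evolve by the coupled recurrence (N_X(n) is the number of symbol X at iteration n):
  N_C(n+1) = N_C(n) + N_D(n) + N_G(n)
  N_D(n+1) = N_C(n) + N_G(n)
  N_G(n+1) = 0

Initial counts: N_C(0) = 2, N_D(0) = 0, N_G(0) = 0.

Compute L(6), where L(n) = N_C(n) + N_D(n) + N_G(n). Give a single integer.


Answer: 42

Derivation:
Step 0: N_C=2, N_D=0, N_G=0, L=2
Step 1: N_C=2, N_D=2, N_G=0, L=4
Step 2: N_C=4, N_D=2, N_G=0, L=6
Step 3: N_C=6, N_D=4, N_G=0, L=10
Step 4: N_C=10, N_D=6, N_G=0, L=16
Step 5: N_C=16, N_D=10, N_G=0, L=26
Step 6: N_C=26, N_D=16, N_G=0, L=42


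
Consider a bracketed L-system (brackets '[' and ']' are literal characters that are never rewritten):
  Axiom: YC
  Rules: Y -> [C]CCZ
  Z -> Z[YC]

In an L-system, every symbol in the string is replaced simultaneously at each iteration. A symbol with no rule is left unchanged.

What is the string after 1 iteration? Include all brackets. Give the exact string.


Step 0: YC
Step 1: [C]CCZC

Answer: [C]CCZC


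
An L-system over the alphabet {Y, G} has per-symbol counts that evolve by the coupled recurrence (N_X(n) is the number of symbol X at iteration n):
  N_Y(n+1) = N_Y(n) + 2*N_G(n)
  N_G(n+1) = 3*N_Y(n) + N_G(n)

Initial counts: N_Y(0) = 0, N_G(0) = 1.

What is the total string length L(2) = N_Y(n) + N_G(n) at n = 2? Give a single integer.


Answer: 11

Derivation:
Step 0: N_Y=0, N_G=1, L=1
Step 1: N_Y=2, N_G=1, L=3
Step 2: N_Y=4, N_G=7, L=11


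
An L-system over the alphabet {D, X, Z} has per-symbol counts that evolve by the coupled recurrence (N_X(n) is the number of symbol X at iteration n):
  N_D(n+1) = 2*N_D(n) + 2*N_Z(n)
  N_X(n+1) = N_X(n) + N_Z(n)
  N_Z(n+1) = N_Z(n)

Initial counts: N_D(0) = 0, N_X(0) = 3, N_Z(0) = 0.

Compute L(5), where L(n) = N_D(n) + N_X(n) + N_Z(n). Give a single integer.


Answer: 3

Derivation:
Step 0: N_D=0, N_X=3, N_Z=0, L=3
Step 1: N_D=0, N_X=3, N_Z=0, L=3
Step 2: N_D=0, N_X=3, N_Z=0, L=3
Step 3: N_D=0, N_X=3, N_Z=0, L=3
Step 4: N_D=0, N_X=3, N_Z=0, L=3
Step 5: N_D=0, N_X=3, N_Z=0, L=3


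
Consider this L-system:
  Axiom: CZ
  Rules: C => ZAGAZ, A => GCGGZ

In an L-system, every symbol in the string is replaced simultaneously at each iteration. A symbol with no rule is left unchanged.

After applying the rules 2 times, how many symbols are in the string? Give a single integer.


Answer: 14

Derivation:
Step 0: length = 2
Step 1: length = 6
Step 2: length = 14


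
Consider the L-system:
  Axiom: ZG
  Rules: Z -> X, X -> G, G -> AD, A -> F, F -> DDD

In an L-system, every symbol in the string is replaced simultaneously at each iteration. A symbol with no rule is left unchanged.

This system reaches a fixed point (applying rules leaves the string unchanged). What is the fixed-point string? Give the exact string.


Step 0: ZG
Step 1: XAD
Step 2: GFD
Step 3: ADDDDD
Step 4: FDDDDD
Step 5: DDDDDDDD
Step 6: DDDDDDDD  (unchanged — fixed point at step 5)

Answer: DDDDDDDD


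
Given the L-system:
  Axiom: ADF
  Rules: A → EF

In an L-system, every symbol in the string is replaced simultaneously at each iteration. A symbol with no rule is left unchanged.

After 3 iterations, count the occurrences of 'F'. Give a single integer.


Answer: 2

Derivation:
Step 0: ADF  (1 'F')
Step 1: EFDF  (2 'F')
Step 2: EFDF  (2 'F')
Step 3: EFDF  (2 'F')


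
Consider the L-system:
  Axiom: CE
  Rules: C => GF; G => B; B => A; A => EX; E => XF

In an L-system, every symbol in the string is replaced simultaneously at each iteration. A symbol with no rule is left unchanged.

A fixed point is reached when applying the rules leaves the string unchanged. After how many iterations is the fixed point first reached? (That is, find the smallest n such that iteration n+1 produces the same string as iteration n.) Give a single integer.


Step 0: CE
Step 1: GFXF
Step 2: BFXF
Step 3: AFXF
Step 4: EXFXF
Step 5: XFXFXF
Step 6: XFXFXF  (unchanged — fixed point at step 5)

Answer: 5
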